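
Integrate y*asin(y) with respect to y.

Use integration by parts with u = arcsin(y), dv = y dy.
Then du = 1/sqrt(-y**2 + 1) dy.

y**2*asin(y)/2 + y*sqrt(-y**2 + 1)/4 - asin(y)/4 + C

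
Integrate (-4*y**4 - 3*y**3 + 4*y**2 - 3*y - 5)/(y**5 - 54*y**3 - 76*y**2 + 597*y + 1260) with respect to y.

Factor the denominator: (y - 7)*(y - 4)*(y + 3)**2*(y + 5).
Partial-fraction decomposition: -2015/(432*(y + 5)) + 1881/(700*(y + 3)) - 29/(20*(y + 3)**2) + 167/(189*(y - 4)) - 10463/(3600*(y - 7)).
Integrate each term; A/(y−a) gives A·log|y−a|; A/(y−a)² gives −A/(y−a).

-10463*log(y - 7)/3600 + 167*log(y - 4)/189 + 1881*log(y + 3)/700 - 2015*log(y + 5)/432 + 29/(20*y + 60) + C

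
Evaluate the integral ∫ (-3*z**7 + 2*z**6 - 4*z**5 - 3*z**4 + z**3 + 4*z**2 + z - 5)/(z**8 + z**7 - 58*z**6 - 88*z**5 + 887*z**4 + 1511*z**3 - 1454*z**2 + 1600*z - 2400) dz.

-781127*log(z - 6)/203500 + 14485*log(z - 5)/5616 - 7*log(z - 1)/6000 + 56005891*log(z + 4)/3901500 - 55243*log(z + 5)/3432 + 1041*log(z**2 + 1)/1112072 + 1769*atan(z)/556036 + 20221/(2550*z + 10200) + C

Factor the denominator: (z - 6)*(z - 5)*(z - 1)*(z + 4)**2*(z + 5)*(z**2 + 1).
Partial-fraction decomposition: (1041*z + 1769)/(556036*(z**2 + 1)) - 55243/(3432*(z + 5)) + 56005891/(3901500*(z + 4)) - 20221/(2550*(z + 4)**2) - 7/(6000*(z - 1)) + 14485/(5616*(z - 5)) - 781127/(203500*(z - 6)).
Integrate each term; A/(z−a) gives A·log|z−a|; the (Bz+D)/(z²+p²) term gives a log and an atan.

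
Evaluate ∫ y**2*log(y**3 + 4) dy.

y**3*log(y**3 + 4)/3 - y**3/3 + 4*log(y**3 + 4)/3 + C

Let u = y**3 + 4, so du = (3*y**2) dy.
The integral becomes (1/3)·∫ log(u) du; integrate by parts with u′=log(u), dv′=du.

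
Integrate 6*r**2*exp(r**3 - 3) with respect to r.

Let u = r**3 - 3, so du = (3*r**2) dr.
Rewriting, the integral becomes 2·∫ e^u du = 2·e^u.
Substituting back, u = r**3 - 3.

2*exp(r**3 - 3) + C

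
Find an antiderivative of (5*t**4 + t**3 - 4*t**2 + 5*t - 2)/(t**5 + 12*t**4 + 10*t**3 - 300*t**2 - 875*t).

Factor the denominator: t*(t - 5)*(t + 5)**2*(t + 7).
Partial-fraction decomposition: 11429/(336*(t + 7)) - 14773/(500*(t + 5)) + 2873/(100*(t + 5)**2) + 3173/(6000*(t - 5)) + 2/(875*t).
Integrate each term; A/(t−a) gives A·log|t−a|; A/(t−a)² gives −A/(t−a).

2*log(t)/875 + 3173*log(t - 5)/6000 - 14773*log(t + 5)/500 + 11429*log(t + 7)/336 - 2873/(100*t + 500) + C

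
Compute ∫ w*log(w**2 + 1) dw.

Let u = w**2 + 1, so du = (2*w) dw.
The integral becomes (1/2)·∫ log(u) du; integrate by parts with u′=log(u), dv′=du.

w**2*log(w**2 + 1)/2 - w**2/2 + log(w**2 + 1)/2 + C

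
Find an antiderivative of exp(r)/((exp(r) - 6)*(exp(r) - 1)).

log(exp(r) - 6)/5 - log(exp(r) - 1)/5 + C

Let u = e^r, du = e^r dr.
The integral becomes ∫ du/((u-1)(u-6)); decompose into partial fractions.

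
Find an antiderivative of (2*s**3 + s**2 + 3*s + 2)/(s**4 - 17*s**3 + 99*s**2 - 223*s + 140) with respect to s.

Factor the denominator: (s - 7)*(s - 5)*(s - 4)*(s - 1).
Partial-fraction decomposition: -1/(9*(s - 1)) + 158/(9*(s - 4)) - 73/(2*(s - 5)) + 379/(18*(s - 7)).
Integrate each term: A/(s−a) contributes A·log|s−a|.

379*log(s - 7)/18 - 73*log(s - 5)/2 + 158*log(s - 4)/9 - log(s - 1)/9 + C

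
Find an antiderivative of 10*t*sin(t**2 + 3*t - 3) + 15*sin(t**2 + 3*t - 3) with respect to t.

-5*cos(t**2 + 3*t - 3) + C

Let u = t**2 + 3*t - 3, so du = (2*t + 3) dt.
Rewriting, the integral becomes 5·∫ sin(u) du = 5·-cos(u).
Substituting back, u = t**2 + 3*t - 3.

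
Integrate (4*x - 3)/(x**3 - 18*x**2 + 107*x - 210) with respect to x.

25*log(x - 7)/2 - 21*log(x - 6) + 17*log(x - 5)/2 + C

Factor the denominator: (x - 7)*(x - 6)*(x - 5).
Partial-fraction decomposition: 17/(2*(x - 5)) - 21/(x - 6) + 25/(2*(x - 7)).
Integrate each term: A/(x−a) contributes A·log|x−a|.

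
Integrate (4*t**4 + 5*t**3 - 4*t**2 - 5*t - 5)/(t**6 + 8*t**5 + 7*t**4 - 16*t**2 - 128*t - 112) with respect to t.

73*log(t - 2)/864 + log(t + 1)/18 + 13*log(t + 2)/160 - 7723*log(t + 7)/14310 + 135*log(t**2 + 4)/848 + 115*atan(t/2)/848 + C

Factor the denominator: (t - 2)*(t + 1)*(t + 2)*(t + 7)*(t**2 + 4).
Partial-fraction decomposition: 5*(27*t + 23)/(424*(t**2 + 4)) - 7723/(14310*(t + 7)) + 13/(160*(t + 2)) + 1/(18*(t + 1)) + 73/(864*(t - 2)).
Integrate each term; A/(t−a) gives A·log|t−a|; the (Bt+D)/(t²+p²) term gives a log and an atan.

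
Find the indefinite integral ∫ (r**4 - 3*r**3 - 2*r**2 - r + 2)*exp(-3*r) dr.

Use integration by parts with u = r**4 - 3*r**3 - 2*r**2 - r + 2, dv = exp(-3*r) dr, so v = -exp(-3*r)/3.
Apply parts 4 times (tabular method): alternate signs, differentiate u down to 0, integrate dv up.

(-27*r**4 + 45*r**3 + 99*r**2 + 93*r - 23)*exp(-3*r)/81 + C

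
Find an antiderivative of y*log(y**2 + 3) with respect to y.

y**2*log(y**2 + 3)/2 - y**2/2 + 3*log(y**2 + 3)/2 + C

Let u = y**2 + 3, so du = (2*y) dy.
The integral becomes (1/2)·∫ log(u) du; integrate by parts with u′=log(u), dv′=du.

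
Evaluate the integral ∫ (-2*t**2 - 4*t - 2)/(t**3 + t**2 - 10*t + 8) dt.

Factor the denominator: (t - 2)*(t - 1)*(t + 4).
Partial-fraction decomposition: -3/(5*(t + 4)) + 8/(5*(t - 1)) - 3/(t - 2).
Integrate each term: A/(t−a) contributes A·log|t−a|.

-3*log(t - 2) + 8*log(t - 1)/5 - 3*log(t + 4)/5 + C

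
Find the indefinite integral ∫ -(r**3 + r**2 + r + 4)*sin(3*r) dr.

r**3*cos(3*r)/3 - r**2*sin(3*r)/3 + r**2*cos(3*r)/3 - 2*r*sin(3*r)/9 + r*cos(3*r)/9 - sin(3*r)/27 + 34*cos(3*r)/27 + C

Use integration by parts with u = r**3 + r**2 + r + 4, dv = -sin(3*r) dr, so v = cos(3*r)/3.
Apply parts 3 times (tabular method): alternate signs, differentiate u down to 0, integrate dv up.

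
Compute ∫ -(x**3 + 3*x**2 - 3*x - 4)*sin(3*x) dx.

Use integration by parts with u = x**3 + 3*x**2 - 3*x - 4, dv = -sin(3*x) dx, so v = cos(3*x)/3.
Apply parts 3 times (tabular method): alternate signs, differentiate u down to 0, integrate dv up.

x**3*cos(3*x)/3 - x**2*sin(3*x)/3 + x**2*cos(3*x) - 2*x*sin(3*x)/3 - 11*x*cos(3*x)/9 + 11*sin(3*x)/27 - 14*cos(3*x)/9 + C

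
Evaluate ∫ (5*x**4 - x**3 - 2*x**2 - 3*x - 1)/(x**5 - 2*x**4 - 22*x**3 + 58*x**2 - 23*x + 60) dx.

1171*log(x - 4)/153 - 35*log(x - 3)/8 + 1607*log(x + 5)/936 + log(x**2 + 1)/442 + 21*atan(x)/221 + C

Factor the denominator: (x - 4)*(x - 3)*(x + 5)*(x**2 + 1).
Partial-fraction decomposition: (x + 21)/(221*(x**2 + 1)) + 1607/(936*(x + 5)) - 35/(8*(x - 3)) + 1171/(153*(x - 4)).
Integrate each term; A/(x−a) gives A·log|x−a|; the (Bx+D)/(x²+p²) term gives a log and an atan.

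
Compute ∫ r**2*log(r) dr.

r**3*log(r)/3 - r**3/9 + C

Use integration by parts with u = log(r), dv = r**2 dr.
Then du = 1/r dr and v = r**3/3.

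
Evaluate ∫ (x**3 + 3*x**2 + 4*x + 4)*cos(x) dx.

x**3*sin(x) + 3*x**2*sin(x) + 3*x**2*cos(x) - 2*x*sin(x) + 6*x*cos(x) - 2*sin(x) - 2*cos(x) + C

Use integration by parts with u = x**3 + 3*x**2 + 4*x + 4, dv = cos(x) dx, so v = sin(x).
Apply parts 3 times (tabular method): alternate signs, differentiate u down to 0, integrate dv up.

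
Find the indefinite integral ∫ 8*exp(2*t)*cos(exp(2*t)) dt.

Let u = exp(2*t), so du = (2*exp(2*t)) dt.
Rewriting, the integral becomes 4·∫ cos(u) du = 4·sin(u).
Substituting back, u = exp(2*t).

4*sin(exp(2*t)) + C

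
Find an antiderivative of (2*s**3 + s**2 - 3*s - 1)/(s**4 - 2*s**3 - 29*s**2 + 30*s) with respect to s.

-log(s)/30 + 449*log(s - 6)/330 + log(s - 1)/30 + 211*log(s + 5)/330 + C

Factor the denominator: s*(s - 6)*(s - 1)*(s + 5).
Partial-fraction decomposition: 211/(330*(s + 5)) + 1/(30*(s - 1)) + 449/(330*(s - 6)) - 1/(30*s).
Integrate each term: A/(s−a) contributes A·log|s−a|.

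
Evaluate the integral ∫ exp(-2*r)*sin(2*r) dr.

Let I denote the integral. Integrate by parts with u = sin(2*r), dv = exp(-2*r) dr, so v = -exp(-2*r)/2: I = -exp(-2*r)*sin(2*r)/2 + ∫ exp(-2*r)*cos(2*r) dr.
Apply parts again with u = cos(2*r), dv = exp(-2*r) dr: ∫ exp(-2*r)*cos(2*r) dr = -exp(-2*r)*cos(2*r)/2 − I. Substituting back brings back I: I = -exp(-2*r)*sin(2*r)/2 - exp(-2*r)*cos(2*r)/2 − I.
Solving for I: (1 + 1)·I equals the remaining terms, so I = (1/2)·(-exp(-2*r)*sin(2*r)/2 - exp(-2*r)*cos(2*r)/2).

-exp(-2*r)*sin(2*r)/4 - exp(-2*r)*cos(2*r)/4 + C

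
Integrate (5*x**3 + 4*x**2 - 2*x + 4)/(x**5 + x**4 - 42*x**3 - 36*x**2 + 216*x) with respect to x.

Factor the denominator: x*(x - 6)*(x - 2)*(x + 3)*(x + 6).
Partial-fraction decomposition: -115/(216*(x + 6)) + 89/(405*(x + 3)) - 7/(40*(x - 2)) + 38/(81*(x - 6)) + 1/(54*x).
Integrate each term: A/(x−a) contributes A·log|x−a|.

log(x)/54 + 38*log(x - 6)/81 - 7*log(x - 2)/40 + 89*log(x + 3)/405 - 115*log(x + 6)/216 + C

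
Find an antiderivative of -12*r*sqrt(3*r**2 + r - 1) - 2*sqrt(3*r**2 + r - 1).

Let u = 3*r**2 + r - 1, so du = (6*r + 1) dr.
Rewriting, the integral becomes -2·∫ √u du = -2·(2/3)u^(3/2).
Substituting back, u = 3*r**2 + r - 1.

-4*(3*r**2 + r - 1)**(3/2)/3 + C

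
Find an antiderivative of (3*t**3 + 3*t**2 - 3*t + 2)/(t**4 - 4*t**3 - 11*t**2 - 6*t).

-log(t)/3 + 370*log(t - 6)/147 + 40*log(t + 1)/49 - 5/(7*t + 7) + C

Factor the denominator: t*(t - 6)*(t + 1)**2.
Partial-fraction decomposition: 40/(49*(t + 1)) + 5/(7*(t + 1)**2) + 370/(147*(t - 6)) - 1/(3*t).
Integrate each term; A/(t−a) gives A·log|t−a|; A/(t−a)² gives −A/(t−a).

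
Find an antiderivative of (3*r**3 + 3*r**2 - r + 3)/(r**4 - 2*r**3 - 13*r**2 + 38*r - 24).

Factor the denominator: (r - 3)*(r - 2)*(r - 1)*(r + 4).
Partial-fraction decomposition: 137/(210*(r + 4)) + 4/(5*(r - 1)) - 37/(6*(r - 2)) + 54/(7*(r - 3)).
Integrate each term: A/(r−a) contributes A·log|r−a|.

54*log(r - 3)/7 - 37*log(r - 2)/6 + 4*log(r - 1)/5 + 137*log(r + 4)/210 + C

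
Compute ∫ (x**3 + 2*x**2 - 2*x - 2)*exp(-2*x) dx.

Use integration by parts with u = x**3 + 2*x**2 - 2*x - 2, dv = exp(-2*x) dx, so v = -exp(-2*x)/2.
Apply parts 3 times (tabular method): alternate signs, differentiate u down to 0, integrate dv up.

(-4*x**3 - 14*x**2 - 6*x + 5)*exp(-2*x)/8 + C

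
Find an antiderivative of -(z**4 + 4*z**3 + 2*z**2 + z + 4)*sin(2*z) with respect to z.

z**4*cos(2*z)/2 - z**3*sin(2*z) + 2*z**3*cos(2*z) - 3*z**2*sin(2*z) - z**2*cos(2*z)/2 + z*sin(2*z)/2 - 5*z*cos(2*z)/2 + 5*sin(2*z)/4 + 9*cos(2*z)/4 + C

Use integration by parts with u = z**4 + 4*z**3 + 2*z**2 + z + 4, dv = -sin(2*z) dz, so v = cos(2*z)/2.
Apply parts 4 times (tabular method): alternate signs, differentiate u down to 0, integrate dv up.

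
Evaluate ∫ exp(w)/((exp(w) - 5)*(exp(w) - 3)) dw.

Let u = e^w, du = e^w dw.
The integral becomes ∫ du/((u-5)(u-3)); decompose into partial fractions.

log(exp(w) - 5)/2 - log(exp(w) - 3)/2 + C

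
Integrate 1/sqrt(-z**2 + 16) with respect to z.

Substitute z = 4·sin(θ), so dz = 4·cos(θ) dθ and the radical becomes sqrt(-z**2 + 16) = 4·cos(θ) by the Pythagorean identity.
Integrate the resulting trig expression in θ, then back-substitute θ = asin(z/4), sin(θ) = z/4, cos(θ) = sqrt(-z**2 + 16)/4 (absorbing any constant into C).

asin(z/4) + C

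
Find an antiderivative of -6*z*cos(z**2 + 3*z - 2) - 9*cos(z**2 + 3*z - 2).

-3*sin(z**2 + 3*z - 2) + C

Let u = z**2 + 3*z - 2, so du = (2*z + 3) dz.
Rewriting, the integral becomes -3·∫ cos(u) du = -3·sin(u).
Substituting back, u = z**2 + 3*z - 2.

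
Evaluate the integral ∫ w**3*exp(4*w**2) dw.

Let u = w², du = 2w dw; rewrite as (1/2)∫ u^1·exp(4u) du.
Now integrate by parts 1 time.

(4*w**2 - 1)*exp(4*w**2)/32 + C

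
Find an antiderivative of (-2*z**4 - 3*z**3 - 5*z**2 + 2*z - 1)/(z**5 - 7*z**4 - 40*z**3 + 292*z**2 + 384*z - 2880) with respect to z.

Factor the denominator: (z - 6)**2*(z - 4)*(z + 4)*(z + 5).
Partial-fraction decomposition: -337/(363*(z + 5)) + 409/(800*(z + 4)) - 259/(96*(z - 4)) + 3373/(3025*(z - 6)) - 3409/(220*(z - 6)**2).
Integrate each term; A/(z−a) gives A·log|z−a|; A/(z−a)² gives −A/(z−a).

3373*log(z - 6)/3025 - 259*log(z - 4)/96 + 409*log(z + 4)/800 - 337*log(z + 5)/363 + 3409/(220*z - 1320) + C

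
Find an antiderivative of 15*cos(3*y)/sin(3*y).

Let u = sin(3*y), so du = (3*cos(3*y)) dy.
Rewriting, the integral becomes 5·∫ 1/u du = 5·log(u).
Substituting back, u = sin(3*y).

5*log(sin(3*y)) + C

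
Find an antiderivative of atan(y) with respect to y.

Use integration by parts with u = arctan(y), dv = dy.
Then du = 1/(y**2 + 1) dy.

y*atan(y) - log(y**2 + 1)/2 + C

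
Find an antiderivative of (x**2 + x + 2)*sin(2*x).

Use integration by parts with u = x**2 + x + 2, dv = sin(2*x) dx, so v = -cos(2*x)/2.
Apply parts 2 times (tabular method): alternate signs, differentiate u down to 0, integrate dv up.

-x**2*cos(2*x)/2 + x*sin(2*x)/2 - x*cos(2*x)/2 + sin(2*x)/4 - 3*cos(2*x)/4 + C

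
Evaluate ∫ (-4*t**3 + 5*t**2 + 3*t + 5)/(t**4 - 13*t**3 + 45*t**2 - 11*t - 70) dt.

Factor the denominator: (t - 7)*(t - 5)*(t - 2)*(t + 1).
Partial-fraction decomposition: -11/(144*(t + 1)) - 1/(45*(t - 2)) + 355/(36*(t - 5)) - 1101/(80*(t - 7)).
Integrate each term: A/(t−a) contributes A·log|t−a|.

-1101*log(t - 7)/80 + 355*log(t - 5)/36 - log(t - 2)/45 - 11*log(t + 1)/144 + C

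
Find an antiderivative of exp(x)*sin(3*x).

Let I denote the integral. Integrate by parts with u = sin(3*x), dv = exp(x) dx, so v = exp(x): I = exp(x)*sin(3*x) − 3·∫ exp(x)*cos(3*x) dx.
Apply parts again with u = cos(3*x), dv = exp(x) dx: ∫ exp(x)*cos(3*x) dx = exp(x)*cos(3*x) + 3·I. Substituting back brings back I: I = exp(x)*sin(3*x) - 3*exp(x)*cos(3*x) − 9·I.
Solving for I: (1 + 9)·I equals the remaining terms, so I = (1/10)·(exp(x)*sin(3*x) - 3*exp(x)*cos(3*x)).

exp(x)*sin(3*x)/10 - 3*exp(x)*cos(3*x)/10 + C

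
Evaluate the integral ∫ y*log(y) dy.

Use integration by parts with u = log(y), dv = y dy.
Then du = 1/y dy and v = y**2/2.

y**2*log(y)/2 - y**2/4 + C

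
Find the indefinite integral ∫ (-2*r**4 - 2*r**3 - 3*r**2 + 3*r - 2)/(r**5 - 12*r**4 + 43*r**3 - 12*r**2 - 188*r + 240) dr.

-781*log(r - 5)/21 + 113*log(r - 4)/2 - 118*log(r - 3)/5 + 7*log(r - 2)/3 - 3*log(r + 2)/70 + C

Factor the denominator: (r - 5)*(r - 4)*(r - 3)*(r - 2)*(r + 2).
Partial-fraction decomposition: -3/(70*(r + 2)) + 7/(3*(r - 2)) - 118/(5*(r - 3)) + 113/(2*(r - 4)) - 781/(21*(r - 5)).
Integrate each term: A/(r−a) contributes A·log|r−a|.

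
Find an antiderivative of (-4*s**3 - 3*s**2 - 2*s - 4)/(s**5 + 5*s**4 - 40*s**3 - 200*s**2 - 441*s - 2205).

Factor the denominator: (s - 7)*(s + 5)*(s + 7)*(s**2 + 9).
Partial-fraction decomposition: -(147*s + 421)/(1972*(s**2 + 9)) + 1235/(1624*(s + 7)) - 431/(816*(s + 5)) - 53/(336*(s - 7)).
Integrate each term; A/(s−a) gives A·log|s−a|; the (Bs+D)/(s²+p²) term gives a log and an atan.

-53*log(s - 7)/336 - 431*log(s + 5)/816 + 1235*log(s + 7)/1624 - 147*log(s**2 + 9)/3944 - 421*atan(s/3)/5916 + C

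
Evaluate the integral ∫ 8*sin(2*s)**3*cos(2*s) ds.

sin(2*s)**4 + C

Let u = sin(2*s), so du = (2*cos(2*s)) ds.
Rewriting, the integral becomes 4·∫ u^3 du = 4·u^4/4.
Substituting back, u = sin(2*s).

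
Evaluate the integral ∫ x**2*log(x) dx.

x**3*log(x)/3 - x**3/9 + C

Use integration by parts with u = log(x), dv = x**2 dx.
Then du = 1/x dx and v = x**3/3.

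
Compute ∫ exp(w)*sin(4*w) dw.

Let I denote the integral. Integrate by parts with u = sin(4*w), dv = exp(w) dw, so v = exp(w): I = exp(w)*sin(4*w) − 4·∫ exp(w)*cos(4*w) dw.
Apply parts again with u = cos(4*w), dv = exp(w) dw: ∫ exp(w)*cos(4*w) dw = exp(w)*cos(4*w) + 4·I. Substituting back brings back I: I = exp(w)*sin(4*w) - 4*exp(w)*cos(4*w) − 16·I.
Solving for I: (1 + 16)·I equals the remaining terms, so I = (1/17)·(exp(w)*sin(4*w) - 4*exp(w)*cos(4*w)).

exp(w)*sin(4*w)/17 - 4*exp(w)*cos(4*w)/17 + C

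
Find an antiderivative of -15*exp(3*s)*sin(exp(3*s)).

Let u = exp(3*s), so du = (3*exp(3*s)) ds.
Rewriting, the integral becomes -5·∫ sin(u) du = -5·-cos(u).
Substituting back, u = exp(3*s).

5*cos(exp(3*s)) + C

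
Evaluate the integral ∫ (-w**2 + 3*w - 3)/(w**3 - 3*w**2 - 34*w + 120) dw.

Factor the denominator: (w - 5)*(w - 4)*(w + 6).
Partial-fraction decomposition: -57/(110*(w + 6)) + 7/(10*(w - 4)) - 13/(11*(w - 5)).
Integrate each term: A/(w−a) contributes A·log|w−a|.

-13*log(w - 5)/11 + 7*log(w - 4)/10 - 57*log(w + 6)/110 + C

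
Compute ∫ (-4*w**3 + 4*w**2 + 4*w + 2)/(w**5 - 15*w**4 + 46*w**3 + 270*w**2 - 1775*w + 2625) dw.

-191*log(w - 7)/32 + 1091*log(w - 5)/200 + 29*log(w - 3)/64 + 97*log(w + 5)/1600 - 189/(20*w - 100) + C

Factor the denominator: (w - 7)*(w - 5)**2*(w - 3)*(w + 5).
Partial-fraction decomposition: 97/(1600*(w + 5)) + 29/(64*(w - 3)) + 1091/(200*(w - 5)) + 189/(20*(w - 5)**2) - 191/(32*(w - 7)).
Integrate each term; A/(w−a) gives A·log|w−a|; A/(w−a)² gives −A/(w−a).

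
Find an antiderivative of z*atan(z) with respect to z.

Use integration by parts with u = arctan(z), dv = z dz.
Then du = 1/(z**2 + 1) dz.

z**2*atan(z)/2 - z/2 + atan(z)/2 + C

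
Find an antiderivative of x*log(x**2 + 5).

x**2*log(x**2 + 5)/2 - x**2/2 + 5*log(x**2 + 5)/2 + C

Let u = x**2 + 5, so du = (2*x) dx.
The integral becomes (1/2)·∫ log(u) du; integrate by parts with u′=log(u), dv′=du.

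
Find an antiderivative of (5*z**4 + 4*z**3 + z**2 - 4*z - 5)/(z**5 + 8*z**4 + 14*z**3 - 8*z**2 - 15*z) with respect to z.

Factor the denominator: z*(z - 1)*(z + 1)*(z + 3)*(z + 5).
Partial-fraction decomposition: 533/(48*(z + 5)) - 313/(48*(z + 3)) + 1/(16*(z + 1)) + 1/(48*(z - 1)) + 1/(3*z).
Integrate each term: A/(z−a) contributes A·log|z−a|.

log(z)/3 + log(z - 1)/48 + log(z + 1)/16 - 313*log(z + 3)/48 + 533*log(z + 5)/48 + C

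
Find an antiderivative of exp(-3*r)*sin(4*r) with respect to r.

Let I denote the integral. Integrate by parts with u = sin(4*r), dv = exp(-3*r) dr, so v = -exp(-3*r)/3: I = -exp(-3*r)*sin(4*r)/3 + (4/3)·∫ exp(-3*r)*cos(4*r) dr.
Apply parts again with u = cos(4*r), dv = exp(-3*r) dr: ∫ exp(-3*r)*cos(4*r) dr = -exp(-3*r)*cos(4*r)/3 − (4/3)·I. Substituting back brings back I: I = -exp(-3*r)*sin(4*r)/3 - 4*exp(-3*r)*cos(4*r)/9 − (16/9)·I.
Solving for I: (1 + 16/9)·I equals the remaining terms, so I = (9/25)·(-exp(-3*r)*sin(4*r)/3 - 4*exp(-3*r)*cos(4*r)/9).

-3*exp(-3*r)*sin(4*r)/25 - 4*exp(-3*r)*cos(4*r)/25 + C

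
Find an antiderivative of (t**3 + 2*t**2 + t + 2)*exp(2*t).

Use integration by parts with u = t**3 + 2*t**2 + t + 2, dv = exp(2*t) dt, so v = exp(2*t)/2.
Apply parts 3 times (tabular method): alternate signs, differentiate u down to 0, integrate dv up.

(4*t**3 + 2*t**2 + 2*t + 7)*exp(2*t)/8 + C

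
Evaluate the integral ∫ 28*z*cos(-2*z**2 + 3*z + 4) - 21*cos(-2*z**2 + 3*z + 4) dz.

Let u = 2*z**2 - 3*z - 4, so du = (4*z - 3) dz.
Rewriting, the integral becomes 7·∫ cos(u) du = 7·sin(u).
Substituting back, u = 2*z**2 - 3*z - 4.

-7*sin(-2*z**2 + 3*z + 4) + C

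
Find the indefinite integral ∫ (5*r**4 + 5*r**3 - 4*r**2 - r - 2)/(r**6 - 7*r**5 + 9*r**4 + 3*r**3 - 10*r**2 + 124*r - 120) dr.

3643*log(r - 5)/1624 - 499*log(r - 3)/260 + log(r - 1)/40 - log(r + 2)/35 - 302*log(r**2 + 4)/1885 - 1019*atan(r/2)/3770 + C

Factor the denominator: (r - 5)*(r - 3)*(r - 1)*(r + 2)*(r**2 + 4).
Partial-fraction decomposition: -(604*r + 1019)/(1885*(r**2 + 4)) - 1/(35*(r + 2)) + 1/(40*(r - 1)) - 499/(260*(r - 3)) + 3643/(1624*(r - 5)).
Integrate each term; A/(r−a) gives A·log|r−a|; the (Br+D)/(r²+p²) term gives a log and an atan.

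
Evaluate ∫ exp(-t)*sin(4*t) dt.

Let I denote the integral. Integrate by parts with u = sin(4*t), dv = exp(-t) dt, so v = -exp(-t): I = -exp(-t)*sin(4*t) + 4·∫ exp(-t)*cos(4*t) dt.
Apply parts again with u = cos(4*t), dv = exp(-t) dt: ∫ exp(-t)*cos(4*t) dt = -exp(-t)*cos(4*t) − 4·I. Substituting back brings back I: I = -exp(-t)*sin(4*t) - 4*exp(-t)*cos(4*t) − 16·I.
Solving for I: (1 + 16)·I equals the remaining terms, so I = (1/17)·(-exp(-t)*sin(4*t) - 4*exp(-t)*cos(4*t)).

-exp(-t)*sin(4*t)/17 - 4*exp(-t)*cos(4*t)/17 + C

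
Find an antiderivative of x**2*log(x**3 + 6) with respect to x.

x**3*log(x**3 + 6)/3 - x**3/3 + 2*log(x**3 + 6) + C

Let u = x**3 + 6, so du = (3*x**2) dx.
The integral becomes (1/3)·∫ log(u) du; integrate by parts with u′=log(u), dv′=du.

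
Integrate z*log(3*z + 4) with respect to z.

z**2*log(3*z + 4)/2 - z**2/4 + 2*z/3 - 8*log(3*z + 4)/9 + C

Use integration by parts with u = log(3*z + 4), dv = z dz.
Then du = 3/(3*z + 4) dz and v = z**2/2.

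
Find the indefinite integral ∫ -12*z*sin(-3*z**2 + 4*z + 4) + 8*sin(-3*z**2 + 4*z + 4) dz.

-2*cos(-3*z**2 + 4*z + 4) + C

Let u = 3*z**2 - 4*z - 4, so du = (6*z - 4) dz.
Rewriting, the integral becomes 2·∫ sin(u) du = 2·-cos(u).
Substituting back, u = 3*z**2 - 4*z - 4.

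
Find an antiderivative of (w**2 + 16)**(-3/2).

w/(16*sqrt(w**2 + 16)) + C

Substitute w = 4·tan(θ), so dw = 4·sec(θ)^2 dθ and the radical becomes sqrt(w**2 + 16) = 4·sec(θ) by the Pythagorean identity.
Integrate the resulting trig expression in θ, then back-substitute tan(θ) = w/4, sec(θ) = sqrt(w**2 + 16)/4 (absorbing any constant into C).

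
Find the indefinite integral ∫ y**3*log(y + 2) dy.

Use integration by parts with u = log(y + 2), dv = y**3 dy.
Then du = 1/(y + 2) dy and v = y**4/4.

y**4*log(y + 2)/4 - y**4/16 + y**3/6 - y**2/2 + 2*y - 4*log(y + 2) + C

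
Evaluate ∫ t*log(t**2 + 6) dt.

Let u = t**2 + 6, so du = (2*t) dt.
The integral becomes (1/2)·∫ log(u) du; integrate by parts with u′=log(u), dv′=du.

t**2*log(t**2 + 6)/2 - t**2/2 + 3*log(t**2 + 6) + C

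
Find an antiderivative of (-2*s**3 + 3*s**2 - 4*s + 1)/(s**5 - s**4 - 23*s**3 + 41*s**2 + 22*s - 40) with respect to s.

Factor the denominator: (s - 4)*(s - 2)*(s - 1)*(s + 1)*(s + 5).
Partial-fraction decomposition: 173/(756*(s + 5)) - 1/(12*(s + 1)) - 1/(18*(s - 1)) + 11/(42*(s - 2)) - 19/(54*(s - 4)).
Integrate each term: A/(s−a) contributes A·log|s−a|.

-19*log(s - 4)/54 + 11*log(s - 2)/42 - log(s - 1)/18 - log(s + 1)/12 + 173*log(s + 5)/756 + C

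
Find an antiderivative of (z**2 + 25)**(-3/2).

z/(25*sqrt(z**2 + 25)) + C

Substitute z = 5·tan(θ), so dz = 5·sec(θ)^2 dθ and the radical becomes sqrt(z**2 + 25) = 5·sec(θ) by the Pythagorean identity.
Integrate the resulting trig expression in θ, then back-substitute tan(θ) = z/5, sec(θ) = sqrt(z**2 + 25)/5 (absorbing any constant into C).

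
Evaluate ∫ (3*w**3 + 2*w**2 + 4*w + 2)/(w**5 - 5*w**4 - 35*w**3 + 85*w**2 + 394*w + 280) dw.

1157*log(w - 7)/1584 - 149*log(w - 5)/252 - log(w + 1)/48 + 11*log(w + 2)/63 - 29*log(w + 4)/99 + C

Factor the denominator: (w - 7)*(w - 5)*(w + 1)*(w + 2)*(w + 4).
Partial-fraction decomposition: -29/(99*(w + 4)) + 11/(63*(w + 2)) - 1/(48*(w + 1)) - 149/(252*(w - 5)) + 1157/(1584*(w - 7)).
Integrate each term: A/(w−a) contributes A·log|w−a|.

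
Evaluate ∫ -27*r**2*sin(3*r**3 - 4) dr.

Let u = 3*r**3 - 4, so du = (9*r**2) dr.
Rewriting, the integral becomes -3·∫ sin(u) du = -3·-cos(u).
Substituting back, u = 3*r**3 - 4.

3*cos(3*r**3 - 4) + C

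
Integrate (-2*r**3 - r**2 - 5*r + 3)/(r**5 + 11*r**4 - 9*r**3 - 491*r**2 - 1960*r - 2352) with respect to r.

Factor the denominator: (r - 7)*(r + 3)*(r + 4)**2*(r + 7).
Partial-fraction decomposition: 75/(56*(r + 7)) + 34/(121*(r + 4)) + 45/(11*(r + 4)**2) - 63/(40*(r + 3)) - 767/(16940*(r - 7)).
Integrate each term; A/(r−a) gives A·log|r−a|; A/(r−a)² gives −A/(r−a).

-767*log(r - 7)/16940 - 63*log(r + 3)/40 + 34*log(r + 4)/121 + 75*log(r + 7)/56 - 45/(11*r + 44) + C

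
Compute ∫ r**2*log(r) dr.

r**3*log(r)/3 - r**3/9 + C

Use integration by parts with u = log(r), dv = r**2 dr.
Then du = 1/r dr and v = r**3/3.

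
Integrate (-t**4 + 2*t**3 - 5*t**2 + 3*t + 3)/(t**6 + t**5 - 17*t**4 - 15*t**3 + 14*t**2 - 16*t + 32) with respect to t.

Factor the denominator: (t - 4)*(t - 1)*(t + 2)*(t + 4)*(t**2 + 1).
Partial-fraction decomposition: (t + 2)/(17*(t**2 + 1)) + 473/(1360*(t + 4)) - 11/(36*(t + 2)) - 1/(45*(t - 1)) - 193/(2448*(t - 4)).
Integrate each term; A/(t−a) gives A·log|t−a|; the (Bt+D)/(t²+p²) term gives a log and an atan.

-193*log(t - 4)/2448 - log(t - 1)/45 - 11*log(t + 2)/36 + 473*log(t + 4)/1360 + log(t**2 + 1)/34 + 2*atan(t)/17 + C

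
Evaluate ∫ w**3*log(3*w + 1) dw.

w**4*log(3*w + 1)/4 - w**4/16 + w**3/36 - w**2/72 + w/108 - log(3*w + 1)/324 + C

Use integration by parts with u = log(3*w + 1), dv = w**3 dw.
Then du = 3/(3*w + 1) dw and v = w**4/4.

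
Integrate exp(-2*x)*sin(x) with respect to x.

Let I denote the integral. Integrate by parts with u = sin(x), dv = exp(-2*x) dx, so v = -exp(-2*x)/2: I = -exp(-2*x)*sin(x)/2 + (1/2)·∫ exp(-2*x)*cos(x) dx.
Apply parts again with u = cos(x), dv = exp(-2*x) dx: ∫ exp(-2*x)*cos(x) dx = -exp(-2*x)*cos(x)/2 − (1/2)·I. Substituting back brings back I: I = -exp(-2*x)*sin(x)/2 - exp(-2*x)*cos(x)/4 − (1/4)·I.
Solving for I: (1 + 1/4)·I equals the remaining terms, so I = (4/5)·(-exp(-2*x)*sin(x)/2 - exp(-2*x)*cos(x)/4).

-2*exp(-2*x)*sin(x)/5 - exp(-2*x)*cos(x)/5 + C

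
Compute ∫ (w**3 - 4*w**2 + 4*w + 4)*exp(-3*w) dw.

Use integration by parts with u = w**3 - 4*w**2 + 4*w + 4, dv = exp(-3*w) dw, so v = -exp(-3*w)/3.
Apply parts 3 times (tabular method): alternate signs, differentiate u down to 0, integrate dv up.

(-3*w**3 + 9*w**2 - 6*w - 14)*exp(-3*w)/9 + C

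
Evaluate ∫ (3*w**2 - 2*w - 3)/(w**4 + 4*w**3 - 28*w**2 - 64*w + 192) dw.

37*log(w - 4)/160 - 5*log(w - 2)/96 + 53*log(w + 4)/96 - 117*log(w + 6)/160 + C

Factor the denominator: (w - 4)*(w - 2)*(w + 4)*(w + 6).
Partial-fraction decomposition: -117/(160*(w + 6)) + 53/(96*(w + 4)) - 5/(96*(w - 2)) + 37/(160*(w - 4)).
Integrate each term: A/(w−a) contributes A·log|w−a|.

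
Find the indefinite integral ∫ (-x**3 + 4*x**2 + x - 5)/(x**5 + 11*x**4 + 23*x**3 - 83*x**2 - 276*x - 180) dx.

7*log(x - 3)/1440 + log(x + 1)/80 + 17*log(x + 2)/60 - 215*log(x + 5)/96 + 349*log(x + 6)/180 + C

Factor the denominator: (x - 3)*(x + 1)*(x + 2)*(x + 5)*(x + 6).
Partial-fraction decomposition: 349/(180*(x + 6)) - 215/(96*(x + 5)) + 17/(60*(x + 2)) + 1/(80*(x + 1)) + 7/(1440*(x - 3)).
Integrate each term: A/(x−a) contributes A·log|x−a|.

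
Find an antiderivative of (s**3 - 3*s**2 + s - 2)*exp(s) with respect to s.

Use integration by parts with u = s**3 - 3*s**2 + s - 2, dv = exp(s) ds, so v = exp(s).
Apply parts 3 times (tabular method): alternate signs, differentiate u down to 0, integrate dv up.

(s**3 - 6*s**2 + 13*s - 15)*exp(s) + C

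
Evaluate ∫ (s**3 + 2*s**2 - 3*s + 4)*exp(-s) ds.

Use integration by parts with u = s**3 + 2*s**2 - 3*s + 4, dv = exp(-s) ds, so v = -exp(-s).
Apply parts 3 times (tabular method): alternate signs, differentiate u down to 0, integrate dv up.

(-s**3 - 5*s**2 - 7*s - 11)*exp(-s) + C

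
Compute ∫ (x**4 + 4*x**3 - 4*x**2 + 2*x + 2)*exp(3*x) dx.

Use integration by parts with u = x**4 + 4*x**3 - 4*x**2 + 2*x + 2, dv = exp(3*x) dx, so v = exp(3*x)/3.
Apply parts 4 times (tabular method): alternate signs, differentiate u down to 0, integrate dv up.

(27*x**4 + 72*x**3 - 180*x**2 + 174*x - 4)*exp(3*x)/81 + C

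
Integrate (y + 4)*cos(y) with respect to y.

Use integration by parts with u = y + 4, dv = cos(y) dy, so v = sin(y).
Apply parts 1 times (tabular method): alternate signs, differentiate u down to 0, integrate dv up.

y*sin(y) + 4*sin(y) + cos(y) + C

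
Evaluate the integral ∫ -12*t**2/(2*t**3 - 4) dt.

-2*log(2*t**3 - 4) + C

Let u = 2*t**3 - 4, so du = (6*t**2) dt.
Rewriting, the integral becomes -2·∫ 1/u du = -2·log(u).
Substituting back, u = 2*t**3 - 4.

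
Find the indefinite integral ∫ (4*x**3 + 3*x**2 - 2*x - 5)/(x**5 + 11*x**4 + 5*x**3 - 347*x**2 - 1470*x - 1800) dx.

191*log(x - 6)/2178 + 20*log(x + 3)/9 - 41*log(x + 4)/2 + 2201*log(x + 5)/121 - 210/(11*x + 55) + C

Factor the denominator: (x - 6)*(x + 3)*(x + 4)*(x + 5)**2.
Partial-fraction decomposition: 2201/(121*(x + 5)) + 210/(11*(x + 5)**2) - 41/(2*(x + 4)) + 20/(9*(x + 3)) + 191/(2178*(x - 6)).
Integrate each term; A/(x−a) gives A·log|x−a|; A/(x−a)² gives −A/(x−a).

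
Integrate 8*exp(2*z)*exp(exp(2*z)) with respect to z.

Let u = exp(2*z), so du = (2*exp(2*z)) dz.
Rewriting, the integral becomes 4·∫ e^u du = 4·e^u.
Substituting back, u = exp(2*z).

4*exp(exp(2*z)) + C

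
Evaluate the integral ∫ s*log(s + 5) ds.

Use integration by parts with u = log(s + 5), dv = s ds.
Then du = 1/(s + 5) ds and v = s**2/2.

s**2*log(s + 5)/2 - s**2/4 + 5*s/2 - 25*log(s + 5)/2 + C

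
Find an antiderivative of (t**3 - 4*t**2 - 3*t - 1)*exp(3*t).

(9*t**3 - 45*t**2 + 3*t - 10)*exp(3*t)/27 + C

Use integration by parts with u = t**3 - 4*t**2 - 3*t - 1, dv = exp(3*t) dt, so v = exp(3*t)/3.
Apply parts 3 times (tabular method): alternate signs, differentiate u down to 0, integrate dv up.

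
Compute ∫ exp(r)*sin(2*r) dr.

exp(r)*sin(2*r)/5 - 2*exp(r)*cos(2*r)/5 + C

Let I denote the integral. Integrate by parts with u = sin(2*r), dv = exp(r) dr, so v = exp(r): I = exp(r)*sin(2*r) − 2·∫ exp(r)*cos(2*r) dr.
Apply parts again with u = cos(2*r), dv = exp(r) dr: ∫ exp(r)*cos(2*r) dr = exp(r)*cos(2*r) + 2·I. Substituting back brings back I: I = exp(r)*sin(2*r) - 2*exp(r)*cos(2*r) − 4·I.
Solving for I: (1 + 4)·I equals the remaining terms, so I = (1/5)·(exp(r)*sin(2*r) - 2*exp(r)*cos(2*r)).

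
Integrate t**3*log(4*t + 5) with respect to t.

Use integration by parts with u = log(4*t + 5), dv = t**3 dt.
Then du = 4/(4*t + 5) dt and v = t**4/4.

t**4*log(4*t + 5)/4 - t**4/16 + 5*t**3/48 - 25*t**2/128 + 125*t/256 - 625*log(4*t + 5)/1024 + C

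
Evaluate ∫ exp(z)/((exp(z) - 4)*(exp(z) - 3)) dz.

log(exp(z) - 4) - log(exp(z) - 3) + C

Let u = e^z, du = e^z dz.
The integral becomes ∫ du/((u-4)(u-3)); decompose into partial fractions.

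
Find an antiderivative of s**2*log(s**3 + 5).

s**3*log(s**3 + 5)/3 - s**3/3 + 5*log(s**3 + 5)/3 + C

Let u = s**3 + 5, so du = (3*s**2) ds.
The integral becomes (1/3)·∫ log(u) du; integrate by parts with u′=log(u), dv′=du.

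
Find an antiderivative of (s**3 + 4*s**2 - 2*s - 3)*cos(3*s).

Use integration by parts with u = s**3 + 4*s**2 - 2*s - 3, dv = cos(3*s) ds, so v = sin(3*s)/3.
Apply parts 3 times (tabular method): alternate signs, differentiate u down to 0, integrate dv up.

s**3*sin(3*s)/3 + 4*s**2*sin(3*s)/3 + s**2*cos(3*s)/3 - 8*s*sin(3*s)/9 + 8*s*cos(3*s)/9 - 35*sin(3*s)/27 - 8*cos(3*s)/27 + C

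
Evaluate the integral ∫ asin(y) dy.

Use integration by parts with u = arcsin(y), dv = dy.
Then du = 1/sqrt(-y**2 + 1) dy.

y*asin(y) + sqrt(-y**2 + 1) + C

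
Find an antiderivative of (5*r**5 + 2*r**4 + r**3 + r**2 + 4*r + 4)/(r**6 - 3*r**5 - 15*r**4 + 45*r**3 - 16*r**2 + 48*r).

log(r)/12 + 1433*log(r - 4)/136 - 1429*log(r - 3)/210 + 1167*log(r + 4)/952 - 7*log(r**2 + 1)/340 + 29*atan(r)/170 + C

Factor the denominator: r*(r - 4)*(r - 3)*(r + 4)*(r**2 + 1).
Partial-fraction decomposition: -(7*r - 29)/(170*(r**2 + 1)) + 1167/(952*(r + 4)) - 1429/(210*(r - 3)) + 1433/(136*(r - 4)) + 1/(12*r).
Integrate each term; A/(r−a) gives A·log|r−a|; the (Br+D)/(r²+p²) term gives a log and an atan.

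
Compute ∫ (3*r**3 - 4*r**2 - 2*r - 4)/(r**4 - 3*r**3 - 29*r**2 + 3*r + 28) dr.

815*log(r - 7)/528 + 7*log(r - 1)/60 - 3*log(r + 1)/16 + 84*log(r + 4)/55 + C

Factor the denominator: (r - 7)*(r - 1)*(r + 1)*(r + 4).
Partial-fraction decomposition: 84/(55*(r + 4)) - 3/(16*(r + 1)) + 7/(60*(r - 1)) + 815/(528*(r - 7)).
Integrate each term: A/(r−a) contributes A·log|r−a|.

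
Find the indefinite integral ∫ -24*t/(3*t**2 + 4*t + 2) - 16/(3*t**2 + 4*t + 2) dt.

Let u = 3*t**2 + 4*t + 2, so du = (6*t + 4) dt.
Rewriting, the integral becomes -4·∫ 1/u du = -4·log(u).
Substituting back, u = 3*t**2 + 4*t + 2.

-4*log(3*t**2 + 4*t + 2) + C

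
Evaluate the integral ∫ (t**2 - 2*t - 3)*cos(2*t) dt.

t**2*sin(2*t)/2 - t*sin(2*t) + t*cos(2*t)/2 - 7*sin(2*t)/4 - cos(2*t)/2 + C

Use integration by parts with u = t**2 - 2*t - 3, dv = cos(2*t) dt, so v = sin(2*t)/2.
Apply parts 2 times (tabular method): alternate signs, differentiate u down to 0, integrate dv up.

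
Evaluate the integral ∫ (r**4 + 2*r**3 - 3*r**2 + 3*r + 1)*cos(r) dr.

r**4*sin(r) + 2*r**3*sin(r) + 4*r**3*cos(r) - 15*r**2*sin(r) + 6*r**2*cos(r) - 9*r*sin(r) - 30*r*cos(r) + 31*sin(r) - 9*cos(r) + C

Use integration by parts with u = r**4 + 2*r**3 - 3*r**2 + 3*r + 1, dv = cos(r) dr, so v = sin(r).
Apply parts 4 times (tabular method): alternate signs, differentiate u down to 0, integrate dv up.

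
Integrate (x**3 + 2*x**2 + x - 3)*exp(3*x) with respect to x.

(9*x**3 + 9*x**2 + 3*x - 28)*exp(3*x)/27 + C

Use integration by parts with u = x**3 + 2*x**2 + x - 3, dv = exp(3*x) dx, so v = exp(3*x)/3.
Apply parts 3 times (tabular method): alternate signs, differentiate u down to 0, integrate dv up.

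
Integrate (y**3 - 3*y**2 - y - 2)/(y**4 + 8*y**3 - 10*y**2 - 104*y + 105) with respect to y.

Factor the denominator: (y - 3)*(y - 1)*(y + 5)*(y + 7).
Partial-fraction decomposition: 97/(32*(y + 7)) - 197/(96*(y + 5)) + 5/(96*(y - 1)) - 1/(32*(y - 3)).
Integrate each term: A/(y−a) contributes A·log|y−a|.

-log(y - 3)/32 + 5*log(y - 1)/96 - 197*log(y + 5)/96 + 97*log(y + 7)/32 + C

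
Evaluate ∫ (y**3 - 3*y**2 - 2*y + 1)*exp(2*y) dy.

(4*y**3 - 18*y**2 + 10*y - 1)*exp(2*y)/8 + C

Use integration by parts with u = y**3 - 3*y**2 - 2*y + 1, dv = exp(2*y) dy, so v = exp(2*y)/2.
Apply parts 3 times (tabular method): alternate signs, differentiate u down to 0, integrate dv up.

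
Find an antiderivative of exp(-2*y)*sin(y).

Let I denote the integral. Integrate by parts with u = sin(y), dv = exp(-2*y) dy, so v = -exp(-2*y)/2: I = -exp(-2*y)*sin(y)/2 + (1/2)·∫ exp(-2*y)*cos(y) dy.
Apply parts again with u = cos(y), dv = exp(-2*y) dy: ∫ exp(-2*y)*cos(y) dy = -exp(-2*y)*cos(y)/2 − (1/2)·I. Substituting back brings back I: I = -exp(-2*y)*sin(y)/2 - exp(-2*y)*cos(y)/4 − (1/4)·I.
Solving for I: (1 + 1/4)·I equals the remaining terms, so I = (4/5)·(-exp(-2*y)*sin(y)/2 - exp(-2*y)*cos(y)/4).

-2*exp(-2*y)*sin(y)/5 - exp(-2*y)*cos(y)/5 + C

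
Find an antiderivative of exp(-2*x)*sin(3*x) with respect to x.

Let I denote the integral. Integrate by parts with u = sin(3*x), dv = exp(-2*x) dx, so v = -exp(-2*x)/2: I = -exp(-2*x)*sin(3*x)/2 + (3/2)·∫ exp(-2*x)*cos(3*x) dx.
Apply parts again with u = cos(3*x), dv = exp(-2*x) dx: ∫ exp(-2*x)*cos(3*x) dx = -exp(-2*x)*cos(3*x)/2 − (3/2)·I. Substituting back brings back I: I = -exp(-2*x)*sin(3*x)/2 - 3*exp(-2*x)*cos(3*x)/4 − (9/4)·I.
Solving for I: (1 + 9/4)·I equals the remaining terms, so I = (4/13)·(-exp(-2*x)*sin(3*x)/2 - 3*exp(-2*x)*cos(3*x)/4).

-2*exp(-2*x)*sin(3*x)/13 - 3*exp(-2*x)*cos(3*x)/13 + C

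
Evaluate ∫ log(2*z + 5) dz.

Use integration by parts with u = log(2*z + 5), dv = dz.
Then du = 2/(2*z + 5) dz and v = z.

z*log(2*z + 5) - z + 5*log(2*z + 5)/2 + C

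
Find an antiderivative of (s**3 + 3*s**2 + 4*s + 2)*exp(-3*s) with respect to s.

Use integration by parts with u = s**3 + 3*s**2 + 4*s + 2, dv = exp(-3*s) ds, so v = -exp(-3*s)/3.
Apply parts 3 times (tabular method): alternate signs, differentiate u down to 0, integrate dv up.

(-9*s**3 - 36*s**2 - 60*s - 38)*exp(-3*s)/27 + C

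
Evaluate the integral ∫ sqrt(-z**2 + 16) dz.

z*sqrt(-z**2 + 16)/2 + 8*asin(z/4) + C

Substitute z = 4·sin(θ), so dz = 4·cos(θ) dθ and the radical becomes sqrt(-z**2 + 16) = 4·cos(θ) by the Pythagorean identity.
Integrate the resulting trig expression in θ, then back-substitute θ = asin(z/4), sin(θ) = z/4, cos(θ) = sqrt(-z**2 + 16)/4 (absorbing any constant into C).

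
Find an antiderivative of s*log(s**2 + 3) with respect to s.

s**2*log(s**2 + 3)/2 - s**2/2 + 3*log(s**2 + 3)/2 + C

Let u = s**2 + 3, so du = (2*s) ds.
The integral becomes (1/2)·∫ log(u) du; integrate by parts with u′=log(u), dv′=du.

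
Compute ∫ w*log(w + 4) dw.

w**2*log(w + 4)/2 - w**2/4 + 2*w - 8*log(w + 4) + C

Use integration by parts with u = log(w + 4), dv = w dw.
Then du = 1/(w + 4) dw and v = w**2/2.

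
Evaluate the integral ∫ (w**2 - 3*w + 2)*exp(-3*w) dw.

(-9*w**2 + 21*w - 11)*exp(-3*w)/27 + C

Use integration by parts with u = w**2 - 3*w + 2, dv = exp(-3*w) dw, so v = -exp(-3*w)/3.
Apply parts 2 times (tabular method): alternate signs, differentiate u down to 0, integrate dv up.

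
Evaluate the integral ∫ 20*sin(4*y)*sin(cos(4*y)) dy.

5*cos(cos(4*y)) + C

Let u = cos(4*y), so du = (-4*sin(4*y)) dy.
Rewriting, the integral becomes -5·∫ sin(u) du = -5·-cos(u).
Substituting back, u = cos(4*y).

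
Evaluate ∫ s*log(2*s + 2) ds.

Use integration by parts with u = log(2*s + 2), dv = s ds.
Then du = 2/(2*s + 2) ds and v = s**2/2.

s**2*log(2*s + 2)/2 - s**2/4 + s/2 - log(s + 1)/2 + C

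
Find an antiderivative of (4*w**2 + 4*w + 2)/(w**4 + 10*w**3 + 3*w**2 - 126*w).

Factor the denominator: w*(w - 3)*(w + 6)*(w + 7).
Partial-fraction decomposition: -17/(7*(w + 7)) + 61/(27*(w + 6)) + 5/(27*(w - 3)) - 1/(63*w).
Integrate each term: A/(w−a) contributes A·log|w−a|.

-log(w)/63 + 5*log(w - 3)/27 + 61*log(w + 6)/27 - 17*log(w + 7)/7 + C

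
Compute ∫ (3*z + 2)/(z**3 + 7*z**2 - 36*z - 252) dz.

5*log(z - 6)/39 + 4*log(z + 6)/3 - 19*log(z + 7)/13 + C

Factor the denominator: (z - 6)*(z + 6)*(z + 7).
Partial-fraction decomposition: -19/(13*(z + 7)) + 4/(3*(z + 6)) + 5/(39*(z - 6)).
Integrate each term: A/(z−a) contributes A·log|z−a|.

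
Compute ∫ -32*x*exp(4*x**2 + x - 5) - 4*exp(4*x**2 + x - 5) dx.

-4*exp(4*x**2 + x - 5) + C

Let u = 4*x**2 + x - 5, so du = (8*x + 1) dx.
Rewriting, the integral becomes -4·∫ e^u du = -4·e^u.
Substituting back, u = 4*x**2 + x - 5.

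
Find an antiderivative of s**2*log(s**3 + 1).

Let u = s**3 + 1, so du = (3*s**2) ds.
The integral becomes (1/3)·∫ log(u) du; integrate by parts with u′=log(u), dv′=du.

s**3*log(s**3 + 1)/3 - s**3/3 + log(s**3 + 1)/3 + C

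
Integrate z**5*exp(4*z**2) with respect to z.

Let u = z², du = 2z dz; rewrite as (1/2)∫ u^2·exp(4u) du.
Now integrate by parts 2 times.

(8*z**4 - 4*z**2 + 1)*exp(4*z**2)/64 + C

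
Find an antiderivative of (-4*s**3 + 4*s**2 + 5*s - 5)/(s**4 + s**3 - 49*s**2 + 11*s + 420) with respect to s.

Factor the denominator: (s - 5)*(s - 4)*(s + 3)*(s + 7).
Partial-fraction decomposition: -191/(66*(s + 7)) + 31/(56*(s + 3)) + 177/(77*(s - 4)) - 95/(24*(s - 5)).
Integrate each term: A/(s−a) contributes A·log|s−a|.

-95*log(s - 5)/24 + 177*log(s - 4)/77 + 31*log(s + 3)/56 - 191*log(s + 7)/66 + C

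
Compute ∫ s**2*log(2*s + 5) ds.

s**3*log(2*s + 5)/3 - s**3/9 + 5*s**2/12 - 25*s/12 + 125*log(2*s + 5)/24 + C

Use integration by parts with u = log(2*s + 5), dv = s**2 ds.
Then du = 2/(2*s + 5) ds and v = s**3/3.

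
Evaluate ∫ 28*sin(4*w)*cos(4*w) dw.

Let u = sin(4*w), so du = (4*cos(4*w)) dw.
Rewriting, the integral becomes 7·∫ u^1 du = 7·u^2/2.
Substituting back, u = sin(4*w).

7*sin(4*w)**2/2 + C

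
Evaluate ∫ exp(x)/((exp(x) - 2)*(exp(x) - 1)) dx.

log(exp(x) - 2) - log(exp(x) - 1) + C

Let u = e^x, du = e^x dx.
The integral becomes ∫ du/((u-2)(u-1)); decompose into partial fractions.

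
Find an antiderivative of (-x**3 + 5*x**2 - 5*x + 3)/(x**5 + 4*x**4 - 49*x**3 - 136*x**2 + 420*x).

Factor the denominator: x*(x - 6)*(x - 2)*(x + 5)*(x + 7).
Partial-fraction decomposition: 313/(819*(x + 7)) - 139/(385*(x + 5)) - 5/(504*(x - 2)) - 21/(1144*(x - 6)) + 1/(140*x).
Integrate each term: A/(x−a) contributes A·log|x−a|.

log(x)/140 - 21*log(x - 6)/1144 - 5*log(x - 2)/504 - 139*log(x + 5)/385 + 313*log(x + 7)/819 + C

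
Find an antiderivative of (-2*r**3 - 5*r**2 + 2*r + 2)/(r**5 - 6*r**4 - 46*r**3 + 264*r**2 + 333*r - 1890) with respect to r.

-183*log(r - 7)/208 + 33*log(r - 5)/32 - 91*log(r - 3)/432 - log(r + 3)/288 + 22*log(r + 6)/351 + C

Factor the denominator: (r - 7)*(r - 5)*(r - 3)*(r + 3)*(r + 6).
Partial-fraction decomposition: 22/(351*(r + 6)) - 1/(288*(r + 3)) - 91/(432*(r - 3)) + 33/(32*(r - 5)) - 183/(208*(r - 7)).
Integrate each term: A/(r−a) contributes A·log|r−a|.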